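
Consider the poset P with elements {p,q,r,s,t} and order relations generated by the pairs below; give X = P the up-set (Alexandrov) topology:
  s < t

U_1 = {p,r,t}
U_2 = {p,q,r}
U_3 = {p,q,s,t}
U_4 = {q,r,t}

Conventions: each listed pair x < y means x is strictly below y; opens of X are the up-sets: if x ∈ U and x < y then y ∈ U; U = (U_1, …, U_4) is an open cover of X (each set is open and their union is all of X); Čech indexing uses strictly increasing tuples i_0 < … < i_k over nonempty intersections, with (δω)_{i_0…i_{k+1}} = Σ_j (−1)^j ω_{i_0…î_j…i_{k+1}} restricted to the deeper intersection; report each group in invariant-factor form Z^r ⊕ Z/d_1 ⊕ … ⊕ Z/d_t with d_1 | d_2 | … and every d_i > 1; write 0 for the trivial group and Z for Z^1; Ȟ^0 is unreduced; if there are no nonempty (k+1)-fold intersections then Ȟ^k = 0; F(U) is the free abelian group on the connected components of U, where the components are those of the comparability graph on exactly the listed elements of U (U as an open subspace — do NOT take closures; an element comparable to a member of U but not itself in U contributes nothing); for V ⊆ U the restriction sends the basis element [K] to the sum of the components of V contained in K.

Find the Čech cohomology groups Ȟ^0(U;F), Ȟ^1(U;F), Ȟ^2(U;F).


Ȟ^0 ≅ Z^4; Ȟ^1 ≅ 0; Ȟ^2 ≅ 0

intersection data:
  U12={p,r} U13={p,t} U14={r,t} U23={p,q} U24={q,r} U34={q,t}
  U123={p} U124={r} U134={t} U234={q}
components per intersection:
  U1: {p} {r} {t}
  U2: {p} {q} {r}
  U3: {p} {q} {s,t}
  U4: {q} {r} {t}
  U12: {p} {r}
  U13: {p} {t}
  U14: {r} {t}
  U23: {p} {q}
  U24: {q} {r}
  U34: {q} {t}
  U123: {p}
  U124: {r}
  U134: {t}
  U234: {q}
C dims 12,12,4; δ0: rk 8, SNF 1^8; δ1: rk 4, SNF 1^4
Ȟ^0 = (12 − 8) − 0 = 4, so Ȟ^0 ≅ Z^4
Ȟ^1 = (12 − 4) − 8 = 0, so Ȟ^1 ≅ 0
Ȟ^2 = (4 − 0) − 4 = 0, so Ȟ^2 ≅ 0


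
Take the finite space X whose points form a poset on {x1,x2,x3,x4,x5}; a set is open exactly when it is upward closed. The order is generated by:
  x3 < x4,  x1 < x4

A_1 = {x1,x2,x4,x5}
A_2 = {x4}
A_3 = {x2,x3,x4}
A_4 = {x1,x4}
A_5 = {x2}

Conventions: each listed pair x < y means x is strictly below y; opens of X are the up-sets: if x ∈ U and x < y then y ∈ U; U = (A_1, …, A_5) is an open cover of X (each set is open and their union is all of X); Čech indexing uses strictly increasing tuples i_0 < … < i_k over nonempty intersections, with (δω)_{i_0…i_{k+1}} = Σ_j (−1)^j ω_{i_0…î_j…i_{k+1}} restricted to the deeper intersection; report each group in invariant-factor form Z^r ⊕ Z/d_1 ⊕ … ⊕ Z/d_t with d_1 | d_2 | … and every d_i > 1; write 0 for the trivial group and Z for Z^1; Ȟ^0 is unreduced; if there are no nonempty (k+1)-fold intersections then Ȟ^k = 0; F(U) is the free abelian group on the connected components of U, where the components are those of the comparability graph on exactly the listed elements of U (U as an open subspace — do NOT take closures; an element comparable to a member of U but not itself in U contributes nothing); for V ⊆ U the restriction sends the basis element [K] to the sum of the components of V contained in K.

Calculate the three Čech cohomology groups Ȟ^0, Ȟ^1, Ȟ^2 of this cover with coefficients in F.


nerve simplices:
  A12={x4} A13={x2,x4} A14={x1,x4} A15={x2} A23={x4} A24={x4} A34={x4} A35={x2}
  A123={x4} A124={x4} A134={x4} A135={x2} A234={x4}
  A1234={x4}
components per intersection:
  A1: {x1,x4} {x2} {x5}
  A2: {x4}
  A3: {x2} {x3,x4}
  A4: {x1,x4}
  A5: {x2}
  A12: {x4}
  A13: {x2} {x4}
  A14: {x1,x4}
  A15: {x2}
  A23: {x4}
  A24: {x4}
  A34: {x4}
  A35: {x2}
  A123: {x4}
  A124: {x4}
  A134: {x4}
  A135: {x2}
  A234: {x4}
  A1234: {x4}
C dims 8,9,5,1; δ0: rk 5, SNF 1^5; δ1: rk 4, SNF 1^4; δ2: rk 1, SNF 1^1
degree 0: 8−5−0 = 3 → Ȟ^0 ≅ Z^3
degree 1: 9−4−5 = 0 → Ȟ^1 ≅ 0
degree 2: 5−1−4 = 0 → Ȟ^2 ≅ 0

Ȟ^0 = Z^3, Ȟ^1 = 0, Ȟ^2 = 0


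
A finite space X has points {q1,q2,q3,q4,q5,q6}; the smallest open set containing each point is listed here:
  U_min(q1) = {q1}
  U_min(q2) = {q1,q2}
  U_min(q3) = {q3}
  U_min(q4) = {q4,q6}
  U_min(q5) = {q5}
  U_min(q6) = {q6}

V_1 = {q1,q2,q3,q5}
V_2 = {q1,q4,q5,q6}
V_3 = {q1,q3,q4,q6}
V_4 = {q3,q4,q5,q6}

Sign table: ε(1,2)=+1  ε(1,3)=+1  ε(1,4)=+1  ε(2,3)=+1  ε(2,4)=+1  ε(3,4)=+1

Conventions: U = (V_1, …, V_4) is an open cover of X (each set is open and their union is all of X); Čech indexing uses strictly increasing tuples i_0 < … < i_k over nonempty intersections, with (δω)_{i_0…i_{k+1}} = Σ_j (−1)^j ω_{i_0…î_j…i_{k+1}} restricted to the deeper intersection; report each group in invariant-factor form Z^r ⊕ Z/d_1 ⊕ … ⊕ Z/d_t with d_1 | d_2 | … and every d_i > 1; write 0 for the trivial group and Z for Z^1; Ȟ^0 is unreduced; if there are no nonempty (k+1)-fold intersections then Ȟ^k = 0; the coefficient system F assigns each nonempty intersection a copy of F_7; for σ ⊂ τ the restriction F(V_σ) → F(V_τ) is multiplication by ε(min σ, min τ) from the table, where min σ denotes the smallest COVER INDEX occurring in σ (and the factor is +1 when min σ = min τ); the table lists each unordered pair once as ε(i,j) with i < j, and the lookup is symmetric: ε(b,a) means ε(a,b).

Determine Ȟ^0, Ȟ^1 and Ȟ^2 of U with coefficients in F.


intersection data:
  V12={q1,q5} V13={q1,q3} V14={q3,q5} V23={q1,q4,q6} V24={q4,q5,q6} V34={q3,q4,q6}
  V123={q1} V124={q5} V134={q3} V234={q4,q6}
C dims 4,6,4; δ0: rk_F7 3; δ1: rk_F7 3
Ȟ^0 = (4 − 3) − 0 = 1, so Ȟ^0 ≅ Z/7
Ȟ^1 = (6 − 3) − 3 = 0, so Ȟ^1 ≅ 0
Ȟ^2 = (4 − 0) − 3 = 1, so Ȟ^2 ≅ Z/7

Ȟ^0 = Z/7, Ȟ^1 = 0, Ȟ^2 = Z/7


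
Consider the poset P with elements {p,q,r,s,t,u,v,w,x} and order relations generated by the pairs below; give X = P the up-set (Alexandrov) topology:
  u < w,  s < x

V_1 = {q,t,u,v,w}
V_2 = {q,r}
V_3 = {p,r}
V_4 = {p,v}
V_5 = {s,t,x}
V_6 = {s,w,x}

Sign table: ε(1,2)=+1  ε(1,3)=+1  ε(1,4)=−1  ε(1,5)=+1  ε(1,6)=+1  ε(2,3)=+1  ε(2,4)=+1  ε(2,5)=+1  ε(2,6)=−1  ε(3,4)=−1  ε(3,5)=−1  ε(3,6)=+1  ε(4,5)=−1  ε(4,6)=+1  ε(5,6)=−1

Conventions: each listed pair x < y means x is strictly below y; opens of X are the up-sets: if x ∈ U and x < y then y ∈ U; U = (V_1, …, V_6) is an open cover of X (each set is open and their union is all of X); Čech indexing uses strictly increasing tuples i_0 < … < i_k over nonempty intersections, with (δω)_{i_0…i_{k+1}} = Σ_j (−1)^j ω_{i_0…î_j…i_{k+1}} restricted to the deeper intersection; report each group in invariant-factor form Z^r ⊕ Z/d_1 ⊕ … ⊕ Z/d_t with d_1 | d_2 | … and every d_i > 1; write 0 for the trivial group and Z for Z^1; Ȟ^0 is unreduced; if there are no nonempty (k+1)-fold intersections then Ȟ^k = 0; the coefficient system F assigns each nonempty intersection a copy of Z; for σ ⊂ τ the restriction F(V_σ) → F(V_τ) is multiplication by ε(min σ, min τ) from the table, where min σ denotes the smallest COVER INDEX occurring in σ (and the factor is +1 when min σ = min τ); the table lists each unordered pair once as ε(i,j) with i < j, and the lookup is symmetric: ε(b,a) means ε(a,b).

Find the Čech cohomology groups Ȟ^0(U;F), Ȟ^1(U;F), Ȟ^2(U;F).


Ȟ^0 ≅ 0; Ȟ^1 ≅ Z ⊕ Z/2; Ȟ^2 ≅ 0

intersection data:
  V12={q} V14={v} V15={t} V16={w} V23={r} V34={p} V56={s,x}
C dims 6,7; δ0: rk 6, SNF 1^5·2
Ȟ^0 = (6 − 6) − 0 = 0, so Ȟ^0 ≅ 0
Ȟ^1 = (7 − 0) − 6 = 1 plus torsion [2], so Ȟ^1 ≅ Z ⊕ Z/2
Ȟ^2 = (0 − 0) − 0 = 0, so Ȟ^2 ≅ 0


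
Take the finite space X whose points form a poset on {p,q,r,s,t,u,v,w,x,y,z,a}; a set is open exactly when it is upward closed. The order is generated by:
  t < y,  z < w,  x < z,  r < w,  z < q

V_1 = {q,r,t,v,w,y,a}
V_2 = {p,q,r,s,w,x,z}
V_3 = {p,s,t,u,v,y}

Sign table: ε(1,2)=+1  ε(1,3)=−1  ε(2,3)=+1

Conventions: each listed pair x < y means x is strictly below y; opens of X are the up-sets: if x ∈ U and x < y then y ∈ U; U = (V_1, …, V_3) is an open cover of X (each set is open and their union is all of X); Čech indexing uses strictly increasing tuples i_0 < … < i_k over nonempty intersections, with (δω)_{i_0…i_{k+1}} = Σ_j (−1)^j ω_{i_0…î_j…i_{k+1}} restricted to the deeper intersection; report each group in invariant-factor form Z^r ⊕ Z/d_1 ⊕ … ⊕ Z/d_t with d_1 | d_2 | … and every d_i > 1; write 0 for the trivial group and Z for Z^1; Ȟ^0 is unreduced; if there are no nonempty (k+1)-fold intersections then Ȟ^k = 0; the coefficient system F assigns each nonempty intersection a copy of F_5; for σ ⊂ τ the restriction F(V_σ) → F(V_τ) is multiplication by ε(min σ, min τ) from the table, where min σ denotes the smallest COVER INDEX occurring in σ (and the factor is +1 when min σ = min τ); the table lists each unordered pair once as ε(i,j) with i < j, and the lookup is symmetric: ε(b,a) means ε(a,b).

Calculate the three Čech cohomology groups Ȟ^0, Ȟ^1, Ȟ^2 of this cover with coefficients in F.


Ȟ^0(U;F) ≅ 0, Ȟ^1(U;F) ≅ 0 and Ȟ^2(U;F) ≅ 0

nonempty intersections:
  V12={q,r,w} V13={t,v,y} V23={p,s}
C dims 3,3; δ0: rk_F5 3
Ȟ^0: (3−3)−0=0 ⇒ 0
Ȟ^1: (3−0)−3=0 ⇒ 0
Ȟ^2: (0−0)−0=0 ⇒ 0


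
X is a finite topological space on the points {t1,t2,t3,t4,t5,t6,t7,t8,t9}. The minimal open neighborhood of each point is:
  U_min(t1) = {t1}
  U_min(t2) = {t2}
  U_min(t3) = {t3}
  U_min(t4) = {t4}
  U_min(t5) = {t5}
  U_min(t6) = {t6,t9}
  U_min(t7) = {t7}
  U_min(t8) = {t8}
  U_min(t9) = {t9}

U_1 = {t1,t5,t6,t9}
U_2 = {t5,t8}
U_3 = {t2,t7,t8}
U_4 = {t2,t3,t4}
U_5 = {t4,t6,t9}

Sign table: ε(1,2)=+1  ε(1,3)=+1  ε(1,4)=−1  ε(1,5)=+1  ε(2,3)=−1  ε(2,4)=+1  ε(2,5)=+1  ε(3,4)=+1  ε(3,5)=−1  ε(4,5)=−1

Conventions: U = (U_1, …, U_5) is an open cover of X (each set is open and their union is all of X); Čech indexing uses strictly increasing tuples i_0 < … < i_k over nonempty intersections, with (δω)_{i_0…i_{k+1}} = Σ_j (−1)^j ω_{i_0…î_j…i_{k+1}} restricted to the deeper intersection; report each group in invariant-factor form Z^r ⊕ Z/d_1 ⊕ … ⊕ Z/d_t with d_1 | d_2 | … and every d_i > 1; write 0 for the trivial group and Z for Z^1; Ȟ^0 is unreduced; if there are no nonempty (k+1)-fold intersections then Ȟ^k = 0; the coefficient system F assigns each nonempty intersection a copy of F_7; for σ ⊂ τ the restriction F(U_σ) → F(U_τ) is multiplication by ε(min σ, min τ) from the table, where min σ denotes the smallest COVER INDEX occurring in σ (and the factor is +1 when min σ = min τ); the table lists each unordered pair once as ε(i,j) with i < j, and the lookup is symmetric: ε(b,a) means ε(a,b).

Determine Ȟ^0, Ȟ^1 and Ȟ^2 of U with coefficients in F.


nonempty overlaps:
  U12={t5} U15={t6,t9} U23={t8} U34={t2} U45={t4}
C dims 5,5; δ0: rk_F7 4
degree 0: 5−4−0 = 1 → Ȟ^0 ≅ Z/7
degree 1: 5−0−4 = 1 → Ȟ^1 ≅ Z/7
degree 2: 0−0−0 = 0 → Ȟ^2 ≅ 0

Ȟ^0 ≅ Z/7; Ȟ^1 ≅ Z/7; Ȟ^2 ≅ 0


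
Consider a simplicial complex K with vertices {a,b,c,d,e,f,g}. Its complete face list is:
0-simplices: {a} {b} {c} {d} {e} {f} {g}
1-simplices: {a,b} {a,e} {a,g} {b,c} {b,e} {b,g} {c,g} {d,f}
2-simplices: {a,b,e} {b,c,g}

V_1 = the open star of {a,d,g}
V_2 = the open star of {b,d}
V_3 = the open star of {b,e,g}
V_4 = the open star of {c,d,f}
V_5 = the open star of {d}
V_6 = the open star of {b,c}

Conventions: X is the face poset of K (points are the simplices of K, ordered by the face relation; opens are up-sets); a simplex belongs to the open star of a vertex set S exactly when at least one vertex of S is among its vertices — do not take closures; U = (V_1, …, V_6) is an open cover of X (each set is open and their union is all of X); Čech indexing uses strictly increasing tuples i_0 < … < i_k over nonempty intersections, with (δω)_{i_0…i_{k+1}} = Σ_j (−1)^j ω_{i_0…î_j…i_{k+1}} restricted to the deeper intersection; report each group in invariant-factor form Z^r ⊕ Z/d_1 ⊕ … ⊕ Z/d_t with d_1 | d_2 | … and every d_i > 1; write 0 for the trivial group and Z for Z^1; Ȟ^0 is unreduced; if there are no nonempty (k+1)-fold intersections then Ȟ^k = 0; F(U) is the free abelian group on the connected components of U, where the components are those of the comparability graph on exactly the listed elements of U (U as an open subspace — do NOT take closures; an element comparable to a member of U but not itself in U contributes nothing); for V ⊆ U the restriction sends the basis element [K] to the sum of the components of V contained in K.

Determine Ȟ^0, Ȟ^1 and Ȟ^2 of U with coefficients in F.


Ȟ^0(U;F) ≅ Z^2,  Ȟ^1(U;F) ≅ Z,  Ȟ^2(U;F) ≅ 0

nerve of the cover:
  V1={{a},{d},{g},{a,b},{a,e},{a,g},{b,g},{c,g},{d,f},{a,b,e},{b,c,g}} V2={{b},{d},{a,b},{b,c},{b,e},{b,g},{d,f},{a,b,e},{b,c,g}} V3={{b},{e},{g},{a,b},{a,e},{a,g},{b,c},{b,e},{b,g},{c,g},{a,b,e},{b,c,g}} V4={{c},{d},{f},{b,c},{c,g},{d,f},{b,c,g}} V5={{d},{d,f}} V6={{b},{c},{a,b},{b,c},{b,e},{b,g},{c,g},{a,b,e},{b,c,g}}
  V12={{d},{a,b},{b,g},{d,f},{a,b,e},{b,c,g}} V13={{g},{a,b},{a,e},{a,g},{b,g},{c,g},{a,b,e},{b,c,g}} V14={{d},{c,g},{d,f},{b,c,g}} V15={{d},{d,f}} V16={{a,b},{b,g},{c,g},{a,b,e},{b,c,g}} V23={{b},{a,b},{b,c},{b,e},{b,g},{a,b,e},{b,c,g}} V24={{d},{b,c},{d,f},{b,c,g}} V25={{d},{d,f}} V26={{b},{a,b},{b,c},{b,e},{b,g},{a,b,e},{b,c,g}} V34={{b,c},{c,g},{b,c,g}} V36={{b},{a,b},{b,c},{b,e},{b,g},{c,g},{a,b,e},{b,c,g}} V45={{d},{d,f}} V46={{c},{b,c},{c,g},{b,c,g}}
  V123={{a,b},{b,g},{a,b,e},{b,c,g}} V124={{d},{d,f},{b,c,g}} V125={{d},{d,f}} V126={{a,b},{b,g},{a,b,e},{b,c,g}} V134={{c,g},{b,c,g}} V136={{a,b},{b,g},{c,g},{a,b,e},{b,c,g}} V145={{d},{d,f}} V146={{c,g},{b,c,g}} V234={{b,c},{b,c,g}} V236={{b},{a,b},{b,c},{b,e},{b,g},{a,b,e},{b,c,g}} V245={{d},{d,f}} V246={{b,c},{b,c,g}} V346={{b,c},{c,g},{b,c,g}}
  V1234={{b,c,g}} V1236={{a,b},{b,g},{a,b,e},{b,c,g}} V1245={{d},{d,f}} V1246={{b,c,g}} V1346={{c,g},{b,c,g}} V2346={{b,c},{b,c,g}}
  V12346={{b,c,g}}
components per intersection:
  V1: {{a},{g},{a,b},{a,e},{a,g},{b,g},{c,g},{a,b,e},{b,c,g}} {{d},{d,f}}
  V2: {{b},{a,b},{b,c},{b,e},{b,g},{a,b,e},{b,c,g}} {{d},{d,f}}
  V3: {{b},{e},{g},{a,b},{a,e},{a,g},{b,c},{b,e},{b,g},{c,g},{a,b,e},{b,c,g}}
  V4: {{c},{b,c},{c,g},{b,c,g}} {{d},{f},{d,f}}
  V5: {{d},{d,f}}
  V6: {{b},{c},{a,b},{b,c},{b,e},{b,g},{c,g},{a,b,e},{b,c,g}}
  V12: {{d},{d,f}} {{a,b},{a,b,e}} {{b,g},{b,c,g}}
  V13: {{g},{a,g},{b,g},{c,g},{b,c,g}} {{a,b},{a,e},{a,b,e}}
  V14: {{d},{d,f}} {{c,g},{b,c,g}}
  V15: {{d},{d,f}}
  V16: {{a,b},{a,b,e}} {{b,g},{c,g},{b,c,g}}
  V23: {{b},{a,b},{b,c},{b,e},{b,g},{a,b,e},{b,c,g}}
  V24: {{d},{d,f}} {{b,c},{b,c,g}}
  V25: {{d},{d,f}}
  V26: {{b},{a,b},{b,c},{b,e},{b,g},{a,b,e},{b,c,g}}
  V34: {{b,c},{c,g},{b,c,g}}
  V36: {{b},{a,b},{b,c},{b,e},{b,g},{c,g},{a,b,e},{b,c,g}}
  V45: {{d},{d,f}}
  V46: {{c},{b,c},{c,g},{b,c,g}}
  V123: {{a,b},{a,b,e}} {{b,g},{b,c,g}}
  V124: {{d},{d,f}} {{b,c,g}}
  V125: {{d},{d,f}}
  V126: {{a,b},{a,b,e}} {{b,g},{b,c,g}}
  V134: {{c,g},{b,c,g}}
  V136: {{a,b},{a,b,e}} {{b,g},{c,g},{b,c,g}}
  V145: {{d},{d,f}}
  V146: {{c,g},{b,c,g}}
  V234: {{b,c},{b,c,g}}
  V236: {{b},{a,b},{b,c},{b,e},{b,g},{a,b,e},{b,c,g}}
  V245: {{d},{d,f}}
  V246: {{b,c},{b,c,g}}
  V346: {{b,c},{c,g},{b,c,g}}
  V1234: {{b,c,g}}
  V1236: {{a,b},{a,b,e}} {{b,g},{b,c,g}}
  V1245: {{d},{d,f}}
  V1246: {{b,c,g}}
  V1346: {{c,g},{b,c,g}}
  V2346: {{b,c},{b,c,g}}
  V12346: {{b,c,g}}
C dims 9,19,17,7; δ0: rk 7, SNF 1^7; δ1: rk 11, SNF 1^11; δ2: rk 6, SNF 1^6
Ȟ^0 = (9 − 7) − 0 = 2, so Ȟ^0 ≅ Z^2
Ȟ^1 = (19 − 11) − 7 = 1, so Ȟ^1 ≅ Z
Ȟ^2 = (17 − 6) − 11 = 0, so Ȟ^2 ≅ 0


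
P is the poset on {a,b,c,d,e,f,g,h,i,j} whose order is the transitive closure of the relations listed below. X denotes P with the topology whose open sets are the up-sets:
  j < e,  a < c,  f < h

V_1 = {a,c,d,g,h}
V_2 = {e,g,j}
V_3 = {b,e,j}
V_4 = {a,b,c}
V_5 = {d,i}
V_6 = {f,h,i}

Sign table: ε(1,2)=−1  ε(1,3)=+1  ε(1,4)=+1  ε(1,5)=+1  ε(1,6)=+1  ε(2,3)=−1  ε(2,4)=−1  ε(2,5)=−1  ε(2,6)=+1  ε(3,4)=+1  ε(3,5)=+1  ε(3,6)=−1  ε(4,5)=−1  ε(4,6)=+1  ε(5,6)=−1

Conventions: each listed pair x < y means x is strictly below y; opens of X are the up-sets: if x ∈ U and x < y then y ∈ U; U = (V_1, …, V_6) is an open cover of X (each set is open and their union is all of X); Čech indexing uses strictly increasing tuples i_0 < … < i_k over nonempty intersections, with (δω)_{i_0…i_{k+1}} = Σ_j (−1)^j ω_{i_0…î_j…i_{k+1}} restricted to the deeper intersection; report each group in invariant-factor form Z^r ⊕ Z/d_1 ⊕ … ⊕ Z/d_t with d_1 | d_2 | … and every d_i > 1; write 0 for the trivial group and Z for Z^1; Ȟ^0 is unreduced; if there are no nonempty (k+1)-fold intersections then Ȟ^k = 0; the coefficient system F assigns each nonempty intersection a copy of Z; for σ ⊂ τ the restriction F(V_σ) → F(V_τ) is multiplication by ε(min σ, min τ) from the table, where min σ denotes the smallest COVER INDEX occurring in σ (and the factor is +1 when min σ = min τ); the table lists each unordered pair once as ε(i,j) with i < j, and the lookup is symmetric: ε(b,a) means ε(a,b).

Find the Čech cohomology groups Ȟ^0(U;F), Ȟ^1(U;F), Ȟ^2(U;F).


Ȟ^0 ≅ 0, Ȟ^1 ≅ Z ⊕ Z/2, Ȟ^2 ≅ 0

nonempty overlaps:
  V12={g} V14={a,c} V15={d} V16={h} V23={e,j} V34={b} V56={i}
C dims 6,7; δ0: rk 6, SNF 1^5·2
degree 0: 6−6−0 = 0 → Ȟ^0 ≅ 0
degree 1: 7−0−6 = 1 plus torsion [2] → Ȟ^1 ≅ Z ⊕ Z/2
degree 2: 0−0−0 = 0 → Ȟ^2 ≅ 0


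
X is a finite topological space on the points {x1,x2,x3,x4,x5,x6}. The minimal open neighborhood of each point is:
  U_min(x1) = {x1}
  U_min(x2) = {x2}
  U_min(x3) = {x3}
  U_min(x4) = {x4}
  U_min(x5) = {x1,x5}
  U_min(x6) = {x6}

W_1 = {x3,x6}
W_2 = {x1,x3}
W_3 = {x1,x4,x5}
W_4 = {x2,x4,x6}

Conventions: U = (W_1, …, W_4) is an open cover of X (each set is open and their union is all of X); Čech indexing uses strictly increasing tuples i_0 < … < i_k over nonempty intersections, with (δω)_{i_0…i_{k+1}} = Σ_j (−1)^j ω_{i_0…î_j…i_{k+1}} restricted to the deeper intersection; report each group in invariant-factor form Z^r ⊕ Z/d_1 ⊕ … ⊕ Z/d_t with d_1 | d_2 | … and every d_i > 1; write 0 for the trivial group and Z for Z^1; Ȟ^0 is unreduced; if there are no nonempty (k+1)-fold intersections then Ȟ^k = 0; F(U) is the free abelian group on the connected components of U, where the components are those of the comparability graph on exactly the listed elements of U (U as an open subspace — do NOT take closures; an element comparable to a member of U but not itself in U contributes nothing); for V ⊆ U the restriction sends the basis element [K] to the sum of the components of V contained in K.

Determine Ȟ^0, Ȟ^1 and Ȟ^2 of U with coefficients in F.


Ȟ^0 ≅ Z^5, Ȟ^1 ≅ 0, Ȟ^2 ≅ 0

intersection data:
  W12={x3} W14={x6} W23={x1} W34={x4}
components per intersection:
  W1: {x3} {x6}
  W2: {x1} {x3}
  W3: {x1,x5} {x4}
  W4: {x2} {x4} {x6}
  W12: {x3}
  W14: {x6}
  W23: {x1}
  W34: {x4}
C dims 9,4; δ0: rk 4, SNF 1^4
Ȟ^0 = (9 − 4) − 0 = 5, so Ȟ^0 ≅ Z^5
Ȟ^1 = (4 − 0) − 4 = 0, so Ȟ^1 ≅ 0
Ȟ^2 = (0 − 0) − 0 = 0, so Ȟ^2 ≅ 0


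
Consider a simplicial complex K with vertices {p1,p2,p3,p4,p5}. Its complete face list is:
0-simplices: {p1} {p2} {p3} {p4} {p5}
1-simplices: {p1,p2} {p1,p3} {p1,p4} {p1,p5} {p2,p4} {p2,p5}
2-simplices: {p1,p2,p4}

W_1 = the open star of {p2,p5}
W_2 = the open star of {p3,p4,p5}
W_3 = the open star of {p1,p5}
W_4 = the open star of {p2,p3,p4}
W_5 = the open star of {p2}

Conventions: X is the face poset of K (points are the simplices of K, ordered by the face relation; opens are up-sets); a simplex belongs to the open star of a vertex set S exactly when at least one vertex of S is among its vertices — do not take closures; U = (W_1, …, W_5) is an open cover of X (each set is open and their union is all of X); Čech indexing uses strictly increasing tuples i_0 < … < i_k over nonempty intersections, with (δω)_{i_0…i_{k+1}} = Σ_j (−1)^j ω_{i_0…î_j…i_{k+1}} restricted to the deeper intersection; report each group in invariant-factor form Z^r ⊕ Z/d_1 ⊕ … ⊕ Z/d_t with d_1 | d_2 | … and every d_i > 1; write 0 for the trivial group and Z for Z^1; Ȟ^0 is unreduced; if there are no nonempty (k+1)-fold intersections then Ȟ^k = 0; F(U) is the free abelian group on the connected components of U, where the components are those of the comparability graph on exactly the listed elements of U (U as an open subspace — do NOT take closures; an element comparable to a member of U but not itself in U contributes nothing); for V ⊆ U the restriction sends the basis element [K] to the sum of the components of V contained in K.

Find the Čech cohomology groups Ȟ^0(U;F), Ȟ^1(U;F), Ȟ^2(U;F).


nonempty overlaps:
  W1={{p2},{p5},{p1,p2},{p1,p5},{p2,p4},{p2,p5},{p1,p2,p4}} W2={{p3},{p4},{p5},{p1,p3},{p1,p4},{p1,p5},{p2,p4},{p2,p5},{p1,p2,p4}} W3={{p1},{p5},{p1,p2},{p1,p3},{p1,p4},{p1,p5},{p2,p5},{p1,p2,p4}} W4={{p2},{p3},{p4},{p1,p2},{p1,p3},{p1,p4},{p2,p4},{p2,p5},{p1,p2,p4}} W5={{p2},{p1,p2},{p2,p4},{p2,p5},{p1,p2,p4}}
  W12={{p5},{p1,p5},{p2,p4},{p2,p5},{p1,p2,p4}} W13={{p5},{p1,p2},{p1,p5},{p2,p5},{p1,p2,p4}} W14={{p2},{p1,p2},{p2,p4},{p2,p5},{p1,p2,p4}} W15={{p2},{p1,p2},{p2,p4},{p2,p5},{p1,p2,p4}} W23={{p5},{p1,p3},{p1,p4},{p1,p5},{p2,p5},{p1,p2,p4}} W24={{p3},{p4},{p1,p3},{p1,p4},{p2,p4},{p2,p5},{p1,p2,p4}} W25={{p2,p4},{p2,p5},{p1,p2,p4}} W34={{p1,p2},{p1,p3},{p1,p4},{p2,p5},{p1,p2,p4}} W35={{p1,p2},{p2,p5},{p1,p2,p4}} W45={{p2},{p1,p2},{p2,p4},{p2,p5},{p1,p2,p4}}
  W123={{p5},{p1,p5},{p2,p5},{p1,p2,p4}} W124={{p2,p4},{p2,p5},{p1,p2,p4}} W125={{p2,p4},{p2,p5},{p1,p2,p4}} W134={{p1,p2},{p2,p5},{p1,p2,p4}} W135={{p1,p2},{p2,p5},{p1,p2,p4}} W145={{p2},{p1,p2},{p2,p4},{p2,p5},{p1,p2,p4}} W234={{p1,p3},{p1,p4},{p2,p5},{p1,p2,p4}} W235={{p2,p5},{p1,p2,p4}} W245={{p2,p4},{p2,p5},{p1,p2,p4}} W345={{p1,p2},{p2,p5},{p1,p2,p4}}
  W1234={{p2,p5},{p1,p2,p4}} W1235={{p2,p5},{p1,p2,p4}} W1245={{p2,p4},{p2,p5},{p1,p2,p4}} W1345={{p1,p2},{p2,p5},{p1,p2,p4}} W2345={{p2,p5},{p1,p2,p4}}
  W12345={{p2,p5},{p1,p2,p4}}
components per intersection:
  W1: {{p2},{p5},{p1,p2},{p1,p5},{p2,p4},{p2,p5},{p1,p2,p4}}
  W2: {{p3},{p1,p3}} {{p4},{p1,p4},{p2,p4},{p1,p2,p4}} {{p5},{p1,p5},{p2,p5}}
  W3: {{p1},{p5},{p1,p2},{p1,p3},{p1,p4},{p1,p5},{p2,p5},{p1,p2,p4}}
  W4: {{p2},{p4},{p1,p2},{p1,p4},{p2,p4},{p2,p5},{p1,p2,p4}} {{p3},{p1,p3}}
  W5: {{p2},{p1,p2},{p2,p4},{p2,p5},{p1,p2,p4}}
  W12: {{p5},{p1,p5},{p2,p5}} {{p2,p4},{p1,p2,p4}}
  W13: {{p5},{p1,p5},{p2,p5}} {{p1,p2},{p1,p2,p4}}
  W14: {{p2},{p1,p2},{p2,p4},{p2,p5},{p1,p2,p4}}
  W15: {{p2},{p1,p2},{p2,p4},{p2,p5},{p1,p2,p4}}
  W23: {{p5},{p1,p5},{p2,p5}} {{p1,p3}} {{p1,p4},{p1,p2,p4}}
  W24: {{p3},{p1,p3}} {{p4},{p1,p4},{p2,p4},{p1,p2,p4}} {{p2,p5}}
  W25: {{p2,p4},{p1,p2,p4}} {{p2,p5}}
  W34: {{p1,p2},{p1,p4},{p1,p2,p4}} {{p1,p3}} {{p2,p5}}
  W35: {{p1,p2},{p1,p2,p4}} {{p2,p5}}
  W45: {{p2},{p1,p2},{p2,p4},{p2,p5},{p1,p2,p4}}
  W123: {{p5},{p1,p5},{p2,p5}} {{p1,p2,p4}}
  W124: {{p2,p4},{p1,p2,p4}} {{p2,p5}}
  W125: {{p2,p4},{p1,p2,p4}} {{p2,p5}}
  W134: {{p1,p2},{p1,p2,p4}} {{p2,p5}}
  W135: {{p1,p2},{p1,p2,p4}} {{p2,p5}}
  W145: {{p2},{p1,p2},{p2,p4},{p2,p5},{p1,p2,p4}}
  W234: {{p1,p3}} {{p1,p4},{p1,p2,p4}} {{p2,p5}}
  W235: {{p2,p5}} {{p1,p2,p4}}
  W245: {{p2,p4},{p1,p2,p4}} {{p2,p5}}
  W345: {{p1,p2},{p1,p2,p4}} {{p2,p5}}
  W1234: {{p2,p5}} {{p1,p2,p4}}
  W1235: {{p2,p5}} {{p1,p2,p4}}
  W1245: {{p2,p4},{p1,p2,p4}} {{p2,p5}}
  W1345: {{p1,p2},{p1,p2,p4}} {{p2,p5}}
  W2345: {{p2,p5}} {{p1,p2,p4}}
  W12345: {{p2,p5}} {{p1,p2,p4}}
C dims 8,20,20,10; δ0: rk 7, SNF 1^7; δ1: rk 12, SNF 1^12; δ2: rk 8, SNF 1^8
degree 0: 8−7−0 = 1 → Ȟ^0 ≅ Z
degree 1: 20−12−7 = 1 → Ȟ^1 ≅ Z
degree 2: 20−8−12 = 0 → Ȟ^2 ≅ 0

Ȟ^0 ≅ Z, Ȟ^1 ≅ Z and Ȟ^2 ≅ 0


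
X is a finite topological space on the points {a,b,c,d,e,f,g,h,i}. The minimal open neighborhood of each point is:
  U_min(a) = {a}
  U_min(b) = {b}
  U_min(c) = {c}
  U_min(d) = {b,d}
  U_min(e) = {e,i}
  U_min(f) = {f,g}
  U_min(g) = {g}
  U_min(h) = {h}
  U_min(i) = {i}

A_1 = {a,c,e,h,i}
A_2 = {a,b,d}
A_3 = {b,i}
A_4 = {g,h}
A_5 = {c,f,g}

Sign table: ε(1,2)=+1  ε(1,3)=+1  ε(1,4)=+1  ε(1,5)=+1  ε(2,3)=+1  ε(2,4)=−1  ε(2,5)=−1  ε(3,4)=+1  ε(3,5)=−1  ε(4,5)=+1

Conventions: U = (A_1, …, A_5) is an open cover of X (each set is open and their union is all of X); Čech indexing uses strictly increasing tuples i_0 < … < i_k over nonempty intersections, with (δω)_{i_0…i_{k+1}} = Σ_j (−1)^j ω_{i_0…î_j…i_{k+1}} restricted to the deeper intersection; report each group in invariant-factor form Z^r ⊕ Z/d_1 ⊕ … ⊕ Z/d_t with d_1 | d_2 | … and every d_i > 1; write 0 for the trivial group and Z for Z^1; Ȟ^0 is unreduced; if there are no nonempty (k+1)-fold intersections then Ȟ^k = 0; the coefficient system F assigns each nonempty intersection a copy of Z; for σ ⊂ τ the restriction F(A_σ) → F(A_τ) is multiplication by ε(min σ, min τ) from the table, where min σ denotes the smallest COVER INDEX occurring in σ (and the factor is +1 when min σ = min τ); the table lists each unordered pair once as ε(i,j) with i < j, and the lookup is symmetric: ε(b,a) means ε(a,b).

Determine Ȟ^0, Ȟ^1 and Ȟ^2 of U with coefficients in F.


nonempty intersections:
  A12={a} A13={i} A14={h} A15={c} A23={b} A45={g}
C dims 5,6; δ0: rk 4, SNF 1^4
Ȟ^0: (5−4)−0=1 ⇒ Z
Ȟ^1: (6−0)−4=2 ⇒ Z^2
Ȟ^2: (0−0)−0=0 ⇒ 0

Ȟ^0 ≅ Z, Ȟ^1 ≅ Z^2, Ȟ^2 ≅ 0


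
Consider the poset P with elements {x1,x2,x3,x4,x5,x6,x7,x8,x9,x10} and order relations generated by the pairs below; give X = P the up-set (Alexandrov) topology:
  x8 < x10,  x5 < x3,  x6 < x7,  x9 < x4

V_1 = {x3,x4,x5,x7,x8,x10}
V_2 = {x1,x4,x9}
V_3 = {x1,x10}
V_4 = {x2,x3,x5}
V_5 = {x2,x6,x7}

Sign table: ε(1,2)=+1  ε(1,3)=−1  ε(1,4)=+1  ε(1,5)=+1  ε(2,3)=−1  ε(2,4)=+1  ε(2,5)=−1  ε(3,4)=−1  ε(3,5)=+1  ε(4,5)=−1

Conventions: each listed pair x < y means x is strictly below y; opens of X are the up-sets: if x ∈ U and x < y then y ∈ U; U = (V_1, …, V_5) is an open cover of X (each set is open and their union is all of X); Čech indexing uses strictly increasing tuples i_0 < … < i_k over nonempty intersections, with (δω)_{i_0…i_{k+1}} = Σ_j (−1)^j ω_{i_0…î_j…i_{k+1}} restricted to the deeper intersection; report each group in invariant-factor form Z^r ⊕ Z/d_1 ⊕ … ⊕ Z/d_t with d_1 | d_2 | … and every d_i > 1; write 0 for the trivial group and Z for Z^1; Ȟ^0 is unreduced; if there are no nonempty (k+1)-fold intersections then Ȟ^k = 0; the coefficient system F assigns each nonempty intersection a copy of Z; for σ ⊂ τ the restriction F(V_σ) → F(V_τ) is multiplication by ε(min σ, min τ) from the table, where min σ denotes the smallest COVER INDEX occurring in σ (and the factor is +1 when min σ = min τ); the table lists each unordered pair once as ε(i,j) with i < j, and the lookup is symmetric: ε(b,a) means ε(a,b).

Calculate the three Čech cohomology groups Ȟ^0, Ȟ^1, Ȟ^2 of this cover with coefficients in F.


cover nerve:
  V12={x4} V13={x10} V14={x3,x5} V15={x7} V23={x1} V45={x2}
C dims 5,6; δ0: rk 5, SNF 1^4·2
Ȟ^0: (5−5)−0=0 ⇒ 0
Ȟ^1: (6−0)−5=1 plus torsion [2] ⇒ Z ⊕ Z/2
Ȟ^2: (0−0)−0=0 ⇒ 0

Ȟ^0(U;F) ≅ 0, Ȟ^1(U;F) ≅ Z ⊕ Z/2, Ȟ^2(U;F) ≅ 0


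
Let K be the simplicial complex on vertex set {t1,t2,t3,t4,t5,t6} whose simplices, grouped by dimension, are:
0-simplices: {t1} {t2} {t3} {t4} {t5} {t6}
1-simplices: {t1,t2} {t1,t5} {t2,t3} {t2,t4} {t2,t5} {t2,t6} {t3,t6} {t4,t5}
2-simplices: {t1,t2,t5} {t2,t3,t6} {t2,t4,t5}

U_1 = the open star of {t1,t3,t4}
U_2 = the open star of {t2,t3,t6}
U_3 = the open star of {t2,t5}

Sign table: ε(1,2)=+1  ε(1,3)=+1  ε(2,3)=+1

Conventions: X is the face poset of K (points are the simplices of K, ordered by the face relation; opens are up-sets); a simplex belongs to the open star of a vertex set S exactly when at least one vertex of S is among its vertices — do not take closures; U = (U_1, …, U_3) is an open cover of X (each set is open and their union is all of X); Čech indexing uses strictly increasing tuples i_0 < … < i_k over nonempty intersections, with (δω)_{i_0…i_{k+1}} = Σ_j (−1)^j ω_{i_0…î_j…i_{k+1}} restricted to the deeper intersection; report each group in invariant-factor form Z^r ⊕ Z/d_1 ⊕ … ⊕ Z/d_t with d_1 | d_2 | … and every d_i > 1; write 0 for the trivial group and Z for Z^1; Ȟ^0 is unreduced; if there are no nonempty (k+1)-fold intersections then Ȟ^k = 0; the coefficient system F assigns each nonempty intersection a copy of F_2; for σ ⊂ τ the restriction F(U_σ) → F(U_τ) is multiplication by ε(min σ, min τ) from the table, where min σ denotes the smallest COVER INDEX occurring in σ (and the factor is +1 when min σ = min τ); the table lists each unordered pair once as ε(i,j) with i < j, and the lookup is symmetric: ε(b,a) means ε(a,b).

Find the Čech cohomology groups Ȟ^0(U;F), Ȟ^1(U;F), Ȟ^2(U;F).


Ȟ^0 = Z/2,  Ȟ^1 = 0,  Ȟ^2 = 0

nonempty overlaps:
  U1={{t1},{t3},{t4},{t1,t2},{t1,t5},{t2,t3},{t2,t4},{t3,t6},{t4,t5},{t1,t2,t5},{t2,t3,t6},{t2,t4,t5}} U2={{t2},{t3},{t6},{t1,t2},{t2,t3},{t2,t4},{t2,t5},{t2,t6},{t3,t6},{t1,t2,t5},{t2,t3,t6},{t2,t4,t5}} U3={{t2},{t5},{t1,t2},{t1,t5},{t2,t3},{t2,t4},{t2,t5},{t2,t6},{t4,t5},{t1,t2,t5},{t2,t3,t6},{t2,t4,t5}}
  U12={{t3},{t1,t2},{t2,t3},{t2,t4},{t3,t6},{t1,t2,t5},{t2,t3,t6},{t2,t4,t5}} U13={{t1,t2},{t1,t5},{t2,t3},{t2,t4},{t4,t5},{t1,t2,t5},{t2,t3,t6},{t2,t4,t5}} U23={{t2},{t1,t2},{t2,t3},{t2,t4},{t2,t5},{t2,t6},{t1,t2,t5},{t2,t3,t6},{t2,t4,t5}}
  U123={{t1,t2},{t2,t3},{t2,t4},{t1,t2,t5},{t2,t3,t6},{t2,t4,t5}}
C dims 3,3,1; δ0: rk_F2 2; δ1: rk_F2 1
degree 0: 3−2−0 = 1 → Ȟ^0 ≅ Z/2
degree 1: 3−1−2 = 0 → Ȟ^1 ≅ 0
degree 2: 1−0−1 = 0 → Ȟ^2 ≅ 0


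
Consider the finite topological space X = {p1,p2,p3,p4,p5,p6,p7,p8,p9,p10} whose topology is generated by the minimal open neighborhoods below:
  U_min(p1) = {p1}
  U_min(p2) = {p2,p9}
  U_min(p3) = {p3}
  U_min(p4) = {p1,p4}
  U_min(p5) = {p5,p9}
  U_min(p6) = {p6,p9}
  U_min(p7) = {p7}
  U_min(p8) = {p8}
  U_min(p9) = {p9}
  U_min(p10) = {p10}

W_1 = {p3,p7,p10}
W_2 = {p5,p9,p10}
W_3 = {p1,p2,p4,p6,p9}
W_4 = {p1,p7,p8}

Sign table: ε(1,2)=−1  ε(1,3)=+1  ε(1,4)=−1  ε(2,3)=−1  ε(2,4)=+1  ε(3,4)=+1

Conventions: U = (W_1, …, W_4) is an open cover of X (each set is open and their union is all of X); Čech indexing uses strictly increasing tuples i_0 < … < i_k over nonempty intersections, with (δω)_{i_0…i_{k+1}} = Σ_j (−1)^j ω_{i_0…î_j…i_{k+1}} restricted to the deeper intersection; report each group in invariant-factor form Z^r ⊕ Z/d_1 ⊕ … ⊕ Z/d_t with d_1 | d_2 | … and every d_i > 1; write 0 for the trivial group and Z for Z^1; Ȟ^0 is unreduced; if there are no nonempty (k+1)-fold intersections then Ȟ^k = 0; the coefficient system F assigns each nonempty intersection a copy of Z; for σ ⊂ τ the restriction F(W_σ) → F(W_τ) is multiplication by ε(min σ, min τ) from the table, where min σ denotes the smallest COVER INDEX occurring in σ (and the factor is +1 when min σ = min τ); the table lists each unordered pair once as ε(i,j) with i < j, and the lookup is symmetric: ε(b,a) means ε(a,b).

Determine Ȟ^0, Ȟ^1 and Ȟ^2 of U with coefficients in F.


Ȟ^0 = 0, Ȟ^1 = Z/2 and Ȟ^2 = 0

nerve simplices:
  W12={p10} W14={p7} W23={p9} W34={p1}
C dims 4,4; δ0: rk 4, SNF 1^3·2
degree 0: 4−4−0 = 0 → Ȟ^0 ≅ 0
degree 1: 4−0−4 = 0 plus torsion [2] → Ȟ^1 ≅ Z/2
degree 2: 0−0−0 = 0 → Ȟ^2 ≅ 0


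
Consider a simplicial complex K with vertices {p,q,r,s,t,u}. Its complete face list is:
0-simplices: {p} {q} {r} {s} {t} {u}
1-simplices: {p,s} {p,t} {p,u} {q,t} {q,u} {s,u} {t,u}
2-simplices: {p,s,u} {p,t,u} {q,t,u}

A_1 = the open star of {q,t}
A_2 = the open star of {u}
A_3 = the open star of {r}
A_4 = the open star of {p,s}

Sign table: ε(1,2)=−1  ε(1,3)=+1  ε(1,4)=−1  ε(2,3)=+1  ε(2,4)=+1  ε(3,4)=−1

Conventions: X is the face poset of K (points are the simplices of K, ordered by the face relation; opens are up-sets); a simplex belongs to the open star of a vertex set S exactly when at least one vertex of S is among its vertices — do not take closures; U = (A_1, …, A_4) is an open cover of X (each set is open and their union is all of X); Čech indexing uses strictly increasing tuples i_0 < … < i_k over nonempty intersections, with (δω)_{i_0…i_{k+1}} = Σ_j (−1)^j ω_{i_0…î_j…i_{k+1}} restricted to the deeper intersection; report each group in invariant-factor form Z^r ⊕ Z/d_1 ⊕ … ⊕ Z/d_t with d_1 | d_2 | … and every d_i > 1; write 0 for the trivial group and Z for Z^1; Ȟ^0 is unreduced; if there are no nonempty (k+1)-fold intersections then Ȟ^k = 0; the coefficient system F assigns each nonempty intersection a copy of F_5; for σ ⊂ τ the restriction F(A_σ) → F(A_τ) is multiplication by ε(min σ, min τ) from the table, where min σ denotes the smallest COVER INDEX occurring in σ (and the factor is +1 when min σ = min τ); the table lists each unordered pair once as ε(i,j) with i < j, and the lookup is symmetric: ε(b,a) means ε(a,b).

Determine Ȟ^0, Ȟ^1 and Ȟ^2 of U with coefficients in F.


Ȟ^0(U;F) ≅ Z/5 ⊕ Z/5; Ȟ^1(U;F) ≅ 0; Ȟ^2(U;F) ≅ 0

nonempty intersections:
  A1={{q},{t},{p,t},{q,t},{q,u},{t,u},{p,t,u},{q,t,u}} A2={{u},{p,u},{q,u},{s,u},{t,u},{p,s,u},{p,t,u},{q,t,u}} A3={{r}} A4={{p},{s},{p,s},{p,t},{p,u},{s,u},{p,s,u},{p,t,u}}
  A12={{q,u},{t,u},{p,t,u},{q,t,u}} A14={{p,t},{p,t,u}} A24={{p,u},{s,u},{p,s,u},{p,t,u}}
  A124={{p,t,u}}
C dims 4,3,1; δ0: rk_F5 2; δ1: rk_F5 1
Ȟ^0: (4−2)−0=2 ⇒ Z/5 ⊕ Z/5
Ȟ^1: (3−1)−2=0 ⇒ 0
Ȟ^2: (1−0)−1=0 ⇒ 0


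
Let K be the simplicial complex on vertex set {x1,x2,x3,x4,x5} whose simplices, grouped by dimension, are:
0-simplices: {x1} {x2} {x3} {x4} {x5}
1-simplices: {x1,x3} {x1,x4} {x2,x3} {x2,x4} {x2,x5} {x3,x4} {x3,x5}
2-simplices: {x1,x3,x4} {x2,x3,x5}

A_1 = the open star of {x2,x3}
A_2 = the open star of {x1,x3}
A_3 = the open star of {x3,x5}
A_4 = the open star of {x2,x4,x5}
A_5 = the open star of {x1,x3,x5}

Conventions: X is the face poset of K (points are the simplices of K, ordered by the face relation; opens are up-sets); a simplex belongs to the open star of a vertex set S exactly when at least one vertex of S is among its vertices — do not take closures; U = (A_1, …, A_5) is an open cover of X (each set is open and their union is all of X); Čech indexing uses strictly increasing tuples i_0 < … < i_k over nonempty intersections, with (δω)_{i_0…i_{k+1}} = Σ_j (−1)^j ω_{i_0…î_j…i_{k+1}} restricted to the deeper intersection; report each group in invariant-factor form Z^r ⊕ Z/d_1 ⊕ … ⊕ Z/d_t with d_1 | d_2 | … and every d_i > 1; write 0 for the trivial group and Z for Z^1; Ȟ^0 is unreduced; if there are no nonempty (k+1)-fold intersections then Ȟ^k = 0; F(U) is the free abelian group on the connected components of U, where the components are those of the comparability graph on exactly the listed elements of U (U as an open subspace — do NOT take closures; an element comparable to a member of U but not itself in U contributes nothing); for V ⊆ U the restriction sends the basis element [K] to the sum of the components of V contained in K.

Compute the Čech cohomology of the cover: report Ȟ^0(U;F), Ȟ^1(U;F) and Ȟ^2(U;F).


intersection data:
  A1={{x2},{x3},{x1,x3},{x2,x3},{x2,x4},{x2,x5},{x3,x4},{x3,x5},{x1,x3,x4},{x2,x3,x5}} A2={{x1},{x3},{x1,x3},{x1,x4},{x2,x3},{x3,x4},{x3,x5},{x1,x3,x4},{x2,x3,x5}} A3={{x3},{x5},{x1,x3},{x2,x3},{x2,x5},{x3,x4},{x3,x5},{x1,x3,x4},{x2,x3,x5}} A4={{x2},{x4},{x5},{x1,x4},{x2,x3},{x2,x4},{x2,x5},{x3,x4},{x3,x5},{x1,x3,x4},{x2,x3,x5}} A5={{x1},{x3},{x5},{x1,x3},{x1,x4},{x2,x3},{x2,x5},{x3,x4},{x3,x5},{x1,x3,x4},{x2,x3,x5}}
  A12={{x3},{x1,x3},{x2,x3},{x3,x4},{x3,x5},{x1,x3,x4},{x2,x3,x5}} A13={{x3},{x1,x3},{x2,x3},{x2,x5},{x3,x4},{x3,x5},{x1,x3,x4},{x2,x3,x5}} A14={{x2},{x2,x3},{x2,x4},{x2,x5},{x3,x4},{x3,x5},{x1,x3,x4},{x2,x3,x5}} A15={{x3},{x1,x3},{x2,x3},{x2,x5},{x3,x4},{x3,x5},{x1,x3,x4},{x2,x3,x5}} A23={{x3},{x1,x3},{x2,x3},{x3,x4},{x3,x5},{x1,x3,x4},{x2,x3,x5}} A24={{x1,x4},{x2,x3},{x3,x4},{x3,x5},{x1,x3,x4},{x2,x3,x5}} A25={{x1},{x3},{x1,x3},{x1,x4},{x2,x3},{x3,x4},{x3,x5},{x1,x3,x4},{x2,x3,x5}} A34={{x5},{x2,x3},{x2,x5},{x3,x4},{x3,x5},{x1,x3,x4},{x2,x3,x5}} A35={{x3},{x5},{x1,x3},{x2,x3},{x2,x5},{x3,x4},{x3,x5},{x1,x3,x4},{x2,x3,x5}} A45={{x5},{x1,x4},{x2,x3},{x2,x5},{x3,x4},{x3,x5},{x1,x3,x4},{x2,x3,x5}}
  A123={{x3},{x1,x3},{x2,x3},{x3,x4},{x3,x5},{x1,x3,x4},{x2,x3,x5}} A124={{x2,x3},{x3,x4},{x3,x5},{x1,x3,x4},{x2,x3,x5}} A125={{x3},{x1,x3},{x2,x3},{x3,x4},{x3,x5},{x1,x3,x4},{x2,x3,x5}} A134={{x2,x3},{x2,x5},{x3,x4},{x3,x5},{x1,x3,x4},{x2,x3,x5}} A135={{x3},{x1,x3},{x2,x3},{x2,x5},{x3,x4},{x3,x5},{x1,x3,x4},{x2,x3,x5}} A145={{x2,x3},{x2,x5},{x3,x4},{x3,x5},{x1,x3,x4},{x2,x3,x5}} A234={{x2,x3},{x3,x4},{x3,x5},{x1,x3,x4},{x2,x3,x5}} A235={{x3},{x1,x3},{x2,x3},{x3,x4},{x3,x5},{x1,x3,x4},{x2,x3,x5}} A245={{x1,x4},{x2,x3},{x3,x4},{x3,x5},{x1,x3,x4},{x2,x3,x5}} A345={{x5},{x2,x3},{x2,x5},{x3,x4},{x3,x5},{x1,x3,x4},{x2,x3,x5}}
  A1234={{x2,x3},{x3,x4},{x3,x5},{x1,x3,x4},{x2,x3,x5}} A1235={{x3},{x1,x3},{x2,x3},{x3,x4},{x3,x5},{x1,x3,x4},{x2,x3,x5}} A1245={{x2,x3},{x3,x4},{x3,x5},{x1,x3,x4},{x2,x3,x5}} A1345={{x2,x3},{x2,x5},{x3,x4},{x3,x5},{x1,x3,x4},{x2,x3,x5}} A2345={{x2,x3},{x3,x4},{x3,x5},{x1,x3,x4},{x2,x3,x5}}
  A12345={{x2,x3},{x3,x4},{x3,x5},{x1,x3,x4},{x2,x3,x5}}
components per intersection:
  A1: {{x2},{x3},{x1,x3},{x2,x3},{x2,x4},{x2,x5},{x3,x4},{x3,x5},{x1,x3,x4},{x2,x3,x5}}
  A2: {{x1},{x3},{x1,x3},{x1,x4},{x2,x3},{x3,x4},{x3,x5},{x1,x3,x4},{x2,x3,x5}}
  A3: {{x3},{x5},{x1,x3},{x2,x3},{x2,x5},{x3,x4},{x3,x5},{x1,x3,x4},{x2,x3,x5}}
  A4: {{x2},{x4},{x5},{x1,x4},{x2,x3},{x2,x4},{x2,x5},{x3,x4},{x3,x5},{x1,x3,x4},{x2,x3,x5}}
  A5: {{x1},{x3},{x5},{x1,x3},{x1,x4},{x2,x3},{x2,x5},{x3,x4},{x3,x5},{x1,x3,x4},{x2,x3,x5}}
  A12: {{x3},{x1,x3},{x2,x3},{x3,x4},{x3,x5},{x1,x3,x4},{x2,x3,x5}}
  A13: {{x3},{x1,x3},{x2,x3},{x2,x5},{x3,x4},{x3,x5},{x1,x3,x4},{x2,x3,x5}}
  A14: {{x2},{x2,x3},{x2,x4},{x2,x5},{x3,x5},{x2,x3,x5}} {{x3,x4},{x1,x3,x4}}
  A15: {{x3},{x1,x3},{x2,x3},{x2,x5},{x3,x4},{x3,x5},{x1,x3,x4},{x2,x3,x5}}
  A23: {{x3},{x1,x3},{x2,x3},{x3,x4},{x3,x5},{x1,x3,x4},{x2,x3,x5}}
  A24: {{x1,x4},{x3,x4},{x1,x3,x4}} {{x2,x3},{x3,x5},{x2,x3,x5}}
  A25: {{x1},{x3},{x1,x3},{x1,x4},{x2,x3},{x3,x4},{x3,x5},{x1,x3,x4},{x2,x3,x5}}
  A34: {{x5},{x2,x3},{x2,x5},{x3,x5},{x2,x3,x5}} {{x3,x4},{x1,x3,x4}}
  A35: {{x3},{x5},{x1,x3},{x2,x3},{x2,x5},{x3,x4},{x3,x5},{x1,x3,x4},{x2,x3,x5}}
  A45: {{x5},{x2,x3},{x2,x5},{x3,x5},{x2,x3,x5}} {{x1,x4},{x3,x4},{x1,x3,x4}}
  A123: {{x3},{x1,x3},{x2,x3},{x3,x4},{x3,x5},{x1,x3,x4},{x2,x3,x5}}
  A124: {{x2,x3},{x3,x5},{x2,x3,x5}} {{x3,x4},{x1,x3,x4}}
  A125: {{x3},{x1,x3},{x2,x3},{x3,x4},{x3,x5},{x1,x3,x4},{x2,x3,x5}}
  A134: {{x2,x3},{x2,x5},{x3,x5},{x2,x3,x5}} {{x3,x4},{x1,x3,x4}}
  A135: {{x3},{x1,x3},{x2,x3},{x2,x5},{x3,x4},{x3,x5},{x1,x3,x4},{x2,x3,x5}}
  A145: {{x2,x3},{x2,x5},{x3,x5},{x2,x3,x5}} {{x3,x4},{x1,x3,x4}}
  A234: {{x2,x3},{x3,x5},{x2,x3,x5}} {{x3,x4},{x1,x3,x4}}
  A235: {{x3},{x1,x3},{x2,x3},{x3,x4},{x3,x5},{x1,x3,x4},{x2,x3,x5}}
  A245: {{x1,x4},{x3,x4},{x1,x3,x4}} {{x2,x3},{x3,x5},{x2,x3,x5}}
  A345: {{x5},{x2,x3},{x2,x5},{x3,x5},{x2,x3,x5}} {{x3,x4},{x1,x3,x4}}
  A1234: {{x2,x3},{x3,x5},{x2,x3,x5}} {{x3,x4},{x1,x3,x4}}
  A1235: {{x3},{x1,x3},{x2,x3},{x3,x4},{x3,x5},{x1,x3,x4},{x2,x3,x5}}
  A1245: {{x2,x3},{x3,x5},{x2,x3,x5}} {{x3,x4},{x1,x3,x4}}
  A1345: {{x2,x3},{x2,x5},{x3,x5},{x2,x3,x5}} {{x3,x4},{x1,x3,x4}}
  A2345: {{x2,x3},{x3,x5},{x2,x3,x5}} {{x3,x4},{x1,x3,x4}}
  A12345: {{x2,x3},{x3,x5},{x2,x3,x5}} {{x3,x4},{x1,x3,x4}}
C dims 5,14,16,9; δ0: rk 4, SNF 1^4; δ1: rk 9, SNF 1^9; δ2: rk 7, SNF 1^7
Ȟ^0 = (5 − 4) − 0 = 1, so Ȟ^0 ≅ Z
Ȟ^1 = (14 − 9) − 4 = 1, so Ȟ^1 ≅ Z
Ȟ^2 = (16 − 7) − 9 = 0, so Ȟ^2 ≅ 0

Ȟ^0 = Z; Ȟ^1 = Z; Ȟ^2 = 0


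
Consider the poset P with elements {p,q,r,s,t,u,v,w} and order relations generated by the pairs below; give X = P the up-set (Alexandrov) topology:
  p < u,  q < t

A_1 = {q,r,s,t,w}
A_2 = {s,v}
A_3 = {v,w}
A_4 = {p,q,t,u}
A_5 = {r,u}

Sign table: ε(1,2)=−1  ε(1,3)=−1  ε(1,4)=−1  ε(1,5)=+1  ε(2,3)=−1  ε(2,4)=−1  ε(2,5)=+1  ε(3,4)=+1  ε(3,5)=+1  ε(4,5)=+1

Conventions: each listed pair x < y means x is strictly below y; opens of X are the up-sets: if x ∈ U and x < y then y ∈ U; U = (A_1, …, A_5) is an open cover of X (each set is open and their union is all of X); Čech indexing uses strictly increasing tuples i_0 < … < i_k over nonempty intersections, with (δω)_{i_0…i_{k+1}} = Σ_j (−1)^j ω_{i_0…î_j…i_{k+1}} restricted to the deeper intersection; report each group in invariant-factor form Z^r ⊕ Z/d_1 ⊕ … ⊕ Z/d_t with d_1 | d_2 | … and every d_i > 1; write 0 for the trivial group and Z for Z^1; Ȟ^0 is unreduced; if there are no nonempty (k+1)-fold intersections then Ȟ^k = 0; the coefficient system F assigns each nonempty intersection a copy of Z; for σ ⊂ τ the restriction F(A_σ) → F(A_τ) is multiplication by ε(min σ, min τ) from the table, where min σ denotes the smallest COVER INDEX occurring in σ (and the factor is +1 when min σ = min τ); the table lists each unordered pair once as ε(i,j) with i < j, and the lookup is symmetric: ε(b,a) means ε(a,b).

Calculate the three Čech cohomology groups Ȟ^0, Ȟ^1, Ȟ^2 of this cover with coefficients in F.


nonempty overlaps:
  A12={s} A13={w} A14={q,t} A15={r} A23={v} A45={u}
C dims 5,6; δ0: rk 5, SNF 1^4·2
degree 0: 5−5−0 = 0 → Ȟ^0 ≅ 0
degree 1: 6−0−5 = 1 plus torsion [2] → Ȟ^1 ≅ Z ⊕ Z/2
degree 2: 0−0−0 = 0 → Ȟ^2 ≅ 0

Ȟ^0(U;F) ≅ 0,  Ȟ^1(U;F) ≅ Z ⊕ Z/2,  Ȟ^2(U;F) ≅ 0
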